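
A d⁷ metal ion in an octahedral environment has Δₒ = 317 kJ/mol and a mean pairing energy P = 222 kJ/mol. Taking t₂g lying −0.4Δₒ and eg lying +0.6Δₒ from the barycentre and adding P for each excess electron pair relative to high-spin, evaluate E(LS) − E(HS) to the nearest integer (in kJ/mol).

High-spin: t₂g⁵ eg², CFSE = -0.8Δₒ = -254 kJ/mol.
Low-spin t₂g⁶ eg¹ gives -1.8Δₒ = -571 kJ/mol, but forming 1 extra pair costs 1P = 222 kJ/mol, so E(LS) = -571 + 222 = -349 kJ/mol.
Thus E(LS) − E(HS) = -95 kJ/mol.

-95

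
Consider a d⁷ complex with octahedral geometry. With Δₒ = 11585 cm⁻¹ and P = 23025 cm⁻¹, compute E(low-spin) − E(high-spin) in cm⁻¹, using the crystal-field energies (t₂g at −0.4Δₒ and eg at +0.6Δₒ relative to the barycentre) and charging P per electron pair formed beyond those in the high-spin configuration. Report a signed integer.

11440

In the high-spin limit (t₂g⁵ eg²) the orbital term is -0.8Δₒ = -9268 cm⁻¹, with no excess pairing.
Low-spin t₂g⁶ eg¹ gives -1.8Δₒ = -20853 cm⁻¹, but forming 1 extra pair costs 1P = 23025 cm⁻¹, so E(LS) = -20853 + 23025 = 2172 cm⁻¹.
The difference is 2172 − (-9268) = 11440 cm⁻¹, so high-spin lies lower.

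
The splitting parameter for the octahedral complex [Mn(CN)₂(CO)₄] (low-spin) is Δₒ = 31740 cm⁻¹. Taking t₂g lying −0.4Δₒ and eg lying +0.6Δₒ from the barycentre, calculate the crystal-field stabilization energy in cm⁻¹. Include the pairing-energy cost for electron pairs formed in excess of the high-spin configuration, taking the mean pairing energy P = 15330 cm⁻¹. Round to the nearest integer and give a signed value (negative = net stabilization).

-32820

Ligand charges: 2×(-1) from CN⁻ and 4×(+0) from CO sum to -2; with overall charge +0, Mn is +2.
Mn sits in group 7; removing 2 electrons leaves Mn²⁺ with 7 − 2 = 5 d electrons.
Electron filling gives t₂g⁵ eg⁰.
CFSE(orbital) = 5×(-0.4Δₒ) + 0×(0.6Δₒ) = -2.0Δₒ; with Δₒ = 31740 cm⁻¹ that is -63480 cm⁻¹.
Pairing penalty: 2 pairs vs 0 in the high-spin reference → 2 extra × P = 30660 cm⁻¹.
Overall CFSE = -63480 + 30660 = -32820 cm⁻¹.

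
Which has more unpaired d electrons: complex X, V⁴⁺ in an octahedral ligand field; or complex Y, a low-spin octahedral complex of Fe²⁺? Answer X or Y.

X: V is in group 5, so V⁴⁺ is d¹ (5 − 4 = 1); t2g^1 e_g^0 → 1 unpaired.
Y: Fe sits in group 8; removing 2 electrons leaves Fe²⁺ with 8 − 2 = 6 d electrons; t₂g⁶ eg⁰ → 0 unpaired.
So X has more unpaired electrons.

X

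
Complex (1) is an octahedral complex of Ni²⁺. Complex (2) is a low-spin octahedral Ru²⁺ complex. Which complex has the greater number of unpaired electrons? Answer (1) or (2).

(1)

(1): Ni²⁺: group 10, so d-count = 10 − 2 = 8; t₂g⁶ eg² → 2 unpaired.
(2): Ru is in group 8, so Ru²⁺ is d⁶ (8 − 2 = 6); t₂g⁶ eg⁰ → 0 unpaired.
So (1) has more unpaired electrons.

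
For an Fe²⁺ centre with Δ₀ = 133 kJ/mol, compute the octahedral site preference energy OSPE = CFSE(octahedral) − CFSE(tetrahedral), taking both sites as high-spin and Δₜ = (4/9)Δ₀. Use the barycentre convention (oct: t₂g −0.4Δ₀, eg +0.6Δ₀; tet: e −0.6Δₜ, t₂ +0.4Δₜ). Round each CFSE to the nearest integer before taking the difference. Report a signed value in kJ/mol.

-18

Fe sits in group 8; removing 2 electrons leaves Fe²⁺ with 8 − 2 = 6 d electrons.
Octahedral (high-spin): t2g^4 e_g^2, CFSE = 4(−0.4) + 2(+0.6) = -0.4Δ₀ = -0.4 × 133 = -53 kJ/mol.
In a tetrahedral site the filling is e^3 t2^3: CFSE(tet) = -0.6Δₜ = -0.6 × (4/9)(133) = -35 kJ/mol.
Subtracting, OSPE = -53 − (-35) = -18 kJ/mol.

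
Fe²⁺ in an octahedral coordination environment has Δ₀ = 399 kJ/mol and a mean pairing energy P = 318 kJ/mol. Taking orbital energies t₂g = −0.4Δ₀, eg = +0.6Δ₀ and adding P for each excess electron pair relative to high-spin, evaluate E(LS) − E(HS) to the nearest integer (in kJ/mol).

-162

Group 8 minus oxidation state +2 gives a d⁶ configuration for Fe²⁺.
High-spin: t₂g⁴ eg², CFSE = -0.4Δ₀ = -160 kJ/mol.
For low-spin the configuration is t₂g⁶ eg⁰: orbital energy -2.4 × 399 = -958 kJ/mol, and 2 additional pairs relative to high-spin add 636 kJ/mol, giving -322 kJ/mol.
The difference is -322 − (-160) = -162 kJ/mol, so low-spin lies lower.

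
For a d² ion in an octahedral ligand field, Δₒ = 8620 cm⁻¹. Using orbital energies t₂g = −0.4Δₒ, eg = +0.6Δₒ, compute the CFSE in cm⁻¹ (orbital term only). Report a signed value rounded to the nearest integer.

-6896

For octahedral d² the high- and low-spin configurations coincide.
Electron filling gives t₂g² eg⁰.
The orbital stabilization is -0.8Δₒ = -0.8 × 8620 = -6896 cm⁻¹.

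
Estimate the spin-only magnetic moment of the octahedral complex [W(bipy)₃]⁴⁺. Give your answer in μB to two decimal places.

2.83 μB

bipy is neutral, so the +4 overall charge sits on W: oxidation state +4.
W⁴⁺: group 6, so d-count = 6 − 4 = 2.
Configuration: t2g^2 e_g^0 → 2 unpaired electrons.
μ(spin-only) = √[2(2+2)] = √8 ≈ 2.83 μB.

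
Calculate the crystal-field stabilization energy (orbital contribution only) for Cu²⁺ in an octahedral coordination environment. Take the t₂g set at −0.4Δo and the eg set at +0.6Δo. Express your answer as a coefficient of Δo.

-0.6 Δo

Cu²⁺: group 11, so d-count = 11 − 2 = 9.
Configuration: t₂g⁶ eg³.
CFSE = 6(-0.4Δo) + 3(0.6Δo) = -2.4Δo + 1.8Δo = -0.6Δo.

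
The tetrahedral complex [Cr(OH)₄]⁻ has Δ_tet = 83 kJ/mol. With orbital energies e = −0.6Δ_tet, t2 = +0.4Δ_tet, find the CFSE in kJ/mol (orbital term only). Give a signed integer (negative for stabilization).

Each OH⁻ contributes -1; 4 × (-1) = -4. With overall charge -1, Cr is in the +3 oxidation state.
Cr is in group 6, so Cr³⁺ is d³ (6 − 3 = 3).
Tetrahedral fields are weak (Δₜ ≈ 4/9 Δₒ), so electrons fill high-spin.
Configuration: e^2 t2^1.
Orbital CFSE = 2(-0.6) + 1(0.4) = -0.8Δ_tet = -0.8 × 83 = -66 kJ/mol.

-66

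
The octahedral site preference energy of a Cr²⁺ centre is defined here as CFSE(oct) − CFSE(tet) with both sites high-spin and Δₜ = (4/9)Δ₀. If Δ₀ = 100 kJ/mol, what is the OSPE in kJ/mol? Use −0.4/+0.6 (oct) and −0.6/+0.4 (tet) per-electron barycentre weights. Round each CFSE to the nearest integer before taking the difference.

-42

Cr²⁺: group 6, so d-count = 6 − 2 = 4.
Octahedral (high-spin): t₂g³ eg¹, CFSE = 3(−0.4) + 1(+0.6) = -0.6Δ₀ = -0.6 × 100 = -60 kJ/mol.
Tetrahedral: e² t₂², CFSE = 2(−0.6) + 2(+0.4) = -0.4Δₜ = -0.4 × (4/9) × 100 = -18 kJ/mol.
OSPE = CFSE(oct) − CFSE(tet) = -60 − (-18) = -42 kJ/mol.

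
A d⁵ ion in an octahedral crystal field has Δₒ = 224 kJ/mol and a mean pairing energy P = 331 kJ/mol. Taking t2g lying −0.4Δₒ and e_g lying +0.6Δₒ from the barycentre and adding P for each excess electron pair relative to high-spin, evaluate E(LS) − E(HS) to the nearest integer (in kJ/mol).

High-spin d⁵ fills as t2g^3 e_g^2 with CFSE 3(−0.4) + 2(+0.6) = 0.0Δₒ = 0 kJ/mol.
For low-spin the configuration is t2g^5 e_g^0: orbital energy -2.0 × 224 = -448 kJ/mol, and 2 additional pairs relative to high-spin add 662 kJ/mol, giving 214 kJ/mol.
E(LS) − E(HS) = 214 − (0) = 214 kJ/mol.

214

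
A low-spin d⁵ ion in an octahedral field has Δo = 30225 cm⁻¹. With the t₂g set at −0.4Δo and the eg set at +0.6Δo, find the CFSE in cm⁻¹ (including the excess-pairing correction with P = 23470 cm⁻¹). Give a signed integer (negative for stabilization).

-13510

Configuration: t₂g⁵ eg⁰.
The orbital stabilization is -2.0Δo = -2.0 × 30225 = -60450 cm⁻¹.
Pairing penalty: 2 pairs vs 0 in the high-spin reference → 2 extra × P = 46940 cm⁻¹.
Net CFSE = -60450 + 46940 = -13510 cm⁻¹.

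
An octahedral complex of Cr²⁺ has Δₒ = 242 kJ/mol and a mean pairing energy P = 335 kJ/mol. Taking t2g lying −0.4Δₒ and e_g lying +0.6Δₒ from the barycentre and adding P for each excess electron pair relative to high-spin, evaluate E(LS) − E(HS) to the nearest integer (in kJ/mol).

Group 6 minus oxidation state +2 gives a d⁴ configuration for Cr²⁺.
High-spin d⁴ fills as t2g^3 e_g^1 with CFSE 3(−0.4) + 1(+0.6) = -0.6Δₒ = -145 kJ/mol.
Low-spin: t2g^4 e_g^0, orbital CFSE = -1.6Δₒ = -387 kJ/mol; plus 1 excess pair × P = +335 kJ/mol; total -52 kJ/mol.
E(LS) − E(HS) = -52 − (-145) = 93 kJ/mol.

93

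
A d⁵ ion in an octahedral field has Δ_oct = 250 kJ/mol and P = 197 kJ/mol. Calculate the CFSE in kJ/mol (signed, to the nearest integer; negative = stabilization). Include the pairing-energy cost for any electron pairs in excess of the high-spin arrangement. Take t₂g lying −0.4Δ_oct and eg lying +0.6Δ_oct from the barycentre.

Since Δ_oct = 250 kJ/mol > P = 197 kJ/mol, the complex adopts the low-spin configuration.
Configuration: t₂g⁵ eg⁰.
Orbital CFSE = -2.0Δ_oct = -2.0 × 250 = -500 kJ/mol.
Excess pairs vs high-spin: 2 − 0 = 2; pairing cost = +394 kJ/mol.
Net CFSE = -500 + 394 = -106 kJ/mol.

-106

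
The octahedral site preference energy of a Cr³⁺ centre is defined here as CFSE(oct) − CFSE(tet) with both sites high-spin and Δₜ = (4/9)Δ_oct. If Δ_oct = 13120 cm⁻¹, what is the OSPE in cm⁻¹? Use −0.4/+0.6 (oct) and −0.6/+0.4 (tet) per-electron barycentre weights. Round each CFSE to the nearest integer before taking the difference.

-11079

Cr is in group 6, so Cr³⁺ is d³ (6 − 3 = 3).
In an octahedral site d³ (HS) is t2g^3 e_g^0, giving CFSE(oct) = -1.2Δ_oct = -15744 cm⁻¹.
Tetrahedral e^2 t2^1 gives -0.8Δₜ = -0.8 × (4/9) × 13120 = -4665 cm⁻¹.
OSPE = -15744 − (-4665) = -11079 cm⁻¹.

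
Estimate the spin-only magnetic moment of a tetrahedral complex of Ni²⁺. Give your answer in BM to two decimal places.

2.83 BM

Ni²⁺: group 10, so d-count = 10 − 2 = 8.
Tetrahedral fields are weak (Δₜ ≈ 4/9 Δₒ), so electrons fill high-spin.
Configuration: e⁴ t₂⁴ → 2 unpaired electrons.
μ(spin-only) = √[2(2+2)] = √8 ≈ 2.83 BM.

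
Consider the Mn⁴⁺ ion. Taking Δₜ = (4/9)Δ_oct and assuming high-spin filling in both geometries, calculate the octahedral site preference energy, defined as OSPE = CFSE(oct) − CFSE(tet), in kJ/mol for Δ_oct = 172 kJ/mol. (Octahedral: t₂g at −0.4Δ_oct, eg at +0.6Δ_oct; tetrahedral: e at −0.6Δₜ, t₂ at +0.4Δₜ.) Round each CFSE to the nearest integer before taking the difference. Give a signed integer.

Group 7 minus oxidation state +4 gives a d³ configuration for Mn⁴⁺.
In an octahedral site d³ (HS) is t₂g³ eg⁰, giving CFSE(oct) = -1.2Δ_oct = -206 kJ/mol.
In a tetrahedral site the filling is e² t₂¹: CFSE(tet) = -0.8Δₜ = -0.8 × (4/9)(172) = -61 kJ/mol.
Subtracting, OSPE = -206 − (-61) = -145 kJ/mol.

-145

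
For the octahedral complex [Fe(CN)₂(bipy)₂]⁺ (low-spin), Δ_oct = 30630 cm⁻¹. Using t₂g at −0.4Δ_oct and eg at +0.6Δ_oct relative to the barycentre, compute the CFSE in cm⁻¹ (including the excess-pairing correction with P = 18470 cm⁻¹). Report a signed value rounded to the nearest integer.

Ligand charges: 2×(-1) from CN⁻ and 2×(+0) from bipy sum to -2; with overall charge +1, Fe is +3.
Fe is in group 8, so Fe³⁺ is d⁵ (8 − 3 = 5).
The d⁵ electrons fill as t₂g⁵ eg⁰.
CFSE(orbital) = 5×(-0.4Δ_oct) + 0×(0.6Δ_oct) = -2.0Δ_oct; with Δ_oct = 30630 cm⁻¹ that is -61260 cm⁻¹.
Pairing penalty: 2 pairs vs 0 in the high-spin reference → 2 extra × P = 36940 cm⁻¹.
Overall CFSE = -61260 + 36940 = -24320 cm⁻¹.

-24320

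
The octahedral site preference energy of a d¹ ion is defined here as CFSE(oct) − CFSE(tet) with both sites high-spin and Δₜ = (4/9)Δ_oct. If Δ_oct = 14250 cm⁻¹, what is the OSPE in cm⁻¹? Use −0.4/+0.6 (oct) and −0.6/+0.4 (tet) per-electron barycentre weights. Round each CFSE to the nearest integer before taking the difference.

Octahedral high-spin t₂g¹ eg⁰: CFSE = -0.4 × 14250 = -5700 cm⁻¹.
Tetrahedral: e¹ t₂⁰, CFSE = 1(−0.6) + 0(+0.4) = -0.6Δₜ = -0.6 × (4/9) × 14250 = -3800 cm⁻¹.
OSPE = CFSE(oct) − CFSE(tet) = -5700 − (-3800) = -1900 cm⁻¹.

-1900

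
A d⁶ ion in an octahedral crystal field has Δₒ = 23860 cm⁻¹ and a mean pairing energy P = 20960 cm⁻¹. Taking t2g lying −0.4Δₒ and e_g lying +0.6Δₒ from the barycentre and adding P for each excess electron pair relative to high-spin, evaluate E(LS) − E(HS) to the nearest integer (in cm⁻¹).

In the high-spin limit (t2g^4 e_g^2) the orbital term is -0.4Δₒ = -9544 cm⁻¹, with no excess pairing.
Low-spin: t2g^6 e_g^0, orbital CFSE = -2.4Δₒ = -57264 cm⁻¹; plus 2 excess pairs × P = +41920 cm⁻¹; total -15344 cm⁻¹.
Thus E(LS) − E(HS) = -5800 cm⁻¹.

-5800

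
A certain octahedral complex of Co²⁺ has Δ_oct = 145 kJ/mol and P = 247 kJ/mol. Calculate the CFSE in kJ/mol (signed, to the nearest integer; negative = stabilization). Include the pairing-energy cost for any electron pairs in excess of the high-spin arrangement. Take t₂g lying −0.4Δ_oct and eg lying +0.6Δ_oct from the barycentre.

-116

Co sits in group 9; removing 2 electrons leaves Co²⁺ with 9 − 2 = 7 d electrons.
With Δ_oct < P the complex is high-spin.
Filling d⁷ accordingly: t₂g⁵ eg².
Orbital CFSE = -0.8Δ_oct = -0.8 × 145 = -116 kJ/mol.
High-spin has no excess pairs, so no pairing correction applies.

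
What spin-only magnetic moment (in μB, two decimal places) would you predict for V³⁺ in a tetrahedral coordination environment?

V³⁺: group 5, so d-count = 5 − 3 = 2.
Tetrahedral splitting is small, so the complex is high-spin.
Configuration: e² t₂⁰ → 2 unpaired electrons.
μ(spin-only) = √[2(2+2)] = √8 ≈ 2.83 μB.

2.83 μB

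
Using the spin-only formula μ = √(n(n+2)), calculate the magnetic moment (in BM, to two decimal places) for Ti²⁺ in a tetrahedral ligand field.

2.83 BM

Ti sits in group 4; removing 2 electrons leaves Ti²⁺ with 4 − 2 = 2 d electrons.
Tetrahedral fields are weak (Δₜ ≈ 4/9 Δₒ), so electrons fill high-spin.
Configuration: e^2 t2^0 → 2 unpaired electrons.
μ(spin-only) = √[2(2+2)] = √8 ≈ 2.83 BM.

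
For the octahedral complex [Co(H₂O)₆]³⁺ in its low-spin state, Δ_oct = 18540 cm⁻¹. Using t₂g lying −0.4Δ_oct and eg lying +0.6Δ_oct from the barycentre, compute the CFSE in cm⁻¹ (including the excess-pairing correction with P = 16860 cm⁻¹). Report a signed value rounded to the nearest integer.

-10776

H₂O is neutral, so the +3 overall charge sits on Co: oxidation state +3.
Co sits in group 9; removing 3 electrons leaves Co³⁺ with 9 − 3 = 6 d electrons.
Electron filling gives t₂g⁶ eg⁰.
CFSE(orbital) = 6×(-0.4Δ_oct) + 0×(0.6Δ_oct) = -2.4Δ_oct; with Δ_oct = 18540 cm⁻¹ that is -44496 cm⁻¹.
Relative to high-spin t₂g⁴ eg² (1 paired), the low-spin configuration has 2 additional pairs, contributing +2 × 16860 = +33720 cm⁻¹.
Combining: -44496 + 33720 = -10776 cm⁻¹.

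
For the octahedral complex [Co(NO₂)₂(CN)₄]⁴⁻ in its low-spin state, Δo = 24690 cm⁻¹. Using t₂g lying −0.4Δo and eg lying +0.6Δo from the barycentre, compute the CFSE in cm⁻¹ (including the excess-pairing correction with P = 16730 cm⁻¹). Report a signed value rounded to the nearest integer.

-27712

Ligand charges: 2×(-1) from NO₂⁻ and 4×(-1) from CN⁻ sum to -6; with overall charge -4, Co is +2.
Group 9 minus oxidation state +2 gives a d⁷ configuration for Co²⁺.
Electron filling gives t₂g⁶ eg¹.
Orbital CFSE = 6(-0.4) + 1(0.6) = -1.8Δo = -1.8 × 24690 = -44442 cm⁻¹.
Pairing penalty: 3 pairs vs 2 in the high-spin reference → 1 extra × P = 16730 cm⁻¹.
Combining: -44442 + 16730 = -27712 cm⁻¹.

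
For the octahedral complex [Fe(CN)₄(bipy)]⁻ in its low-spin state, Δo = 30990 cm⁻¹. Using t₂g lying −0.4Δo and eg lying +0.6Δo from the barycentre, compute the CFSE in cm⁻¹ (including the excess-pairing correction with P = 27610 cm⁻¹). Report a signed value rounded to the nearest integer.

-6760

Ligand charges: 4×(-1) from CN⁻ and 1×(+0) from bipy sum to -4; with overall charge -1, Fe is +3.
Group 8 minus oxidation state +3 gives a d⁵ configuration for Fe³⁺.
Configuration: t₂g⁵ eg⁰.
CFSE(orbital) = 5×(-0.4Δo) + 0×(0.6Δo) = -2.0Δo; with Δo = 30990 cm⁻¹ that is -61980 cm⁻¹.
Pairing penalty: 2 pairs vs 0 in the high-spin reference → 2 extra × P = 55220 cm⁻¹.
Net CFSE = -61980 + 55220 = -6760 cm⁻¹.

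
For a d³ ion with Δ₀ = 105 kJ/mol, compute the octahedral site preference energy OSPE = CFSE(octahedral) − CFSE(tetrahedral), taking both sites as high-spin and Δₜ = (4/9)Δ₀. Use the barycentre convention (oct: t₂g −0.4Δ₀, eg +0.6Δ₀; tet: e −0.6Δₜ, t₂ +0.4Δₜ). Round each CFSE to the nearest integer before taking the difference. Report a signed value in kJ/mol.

-89

Octahedral high-spin t₂g³ eg⁰: CFSE = -1.2 × 105 = -126 kJ/mol.
Tetrahedral e² t₂¹ gives -0.8Δₜ = -0.8 × (4/9) × 105 = -37 kJ/mol.
Subtracting, OSPE = -126 − (-37) = -89 kJ/mol.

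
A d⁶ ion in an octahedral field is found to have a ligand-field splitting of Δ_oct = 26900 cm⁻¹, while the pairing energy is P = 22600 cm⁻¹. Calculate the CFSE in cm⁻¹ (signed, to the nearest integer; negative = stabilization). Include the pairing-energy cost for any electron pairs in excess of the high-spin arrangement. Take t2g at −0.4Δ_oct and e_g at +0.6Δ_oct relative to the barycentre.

Here Δ_oct > P (26900 > 22600), so the low-spin state is favoured.
Filling d⁶ accordingly: t2g^6 e_g^0.
Orbital CFSE = -2.4Δ_oct = -2.4 × 26900 = -64560 cm⁻¹.
Excess pairs vs high-spin: 3 − 1 = 2; pairing cost = +45200 cm⁻¹.
Net CFSE = -64560 + 45200 = -19360 cm⁻¹.

-19360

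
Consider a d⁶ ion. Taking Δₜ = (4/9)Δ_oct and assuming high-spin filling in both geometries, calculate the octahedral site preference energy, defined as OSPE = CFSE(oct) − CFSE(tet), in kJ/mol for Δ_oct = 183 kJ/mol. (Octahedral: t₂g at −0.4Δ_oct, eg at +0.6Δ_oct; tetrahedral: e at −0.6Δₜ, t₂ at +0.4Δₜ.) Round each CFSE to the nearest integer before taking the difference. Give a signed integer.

-24

Octahedral high-spin t₂g⁴ eg²: CFSE = -0.4 × 183 = -73 kJ/mol.
Tetrahedral: e³ t₂³, CFSE = 3(−0.6) + 3(+0.4) = -0.6Δₜ = -0.6 × (4/9) × 183 = -49 kJ/mol.
OSPE = CFSE(oct) − CFSE(tet) = -73 − (-49) = -24 kJ/mol.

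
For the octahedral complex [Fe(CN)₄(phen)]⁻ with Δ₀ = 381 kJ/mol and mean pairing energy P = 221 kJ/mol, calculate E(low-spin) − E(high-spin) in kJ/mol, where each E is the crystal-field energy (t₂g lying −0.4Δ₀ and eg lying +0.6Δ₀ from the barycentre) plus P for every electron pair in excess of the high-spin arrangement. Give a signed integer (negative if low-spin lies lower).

-320

Ligand charges: 4×(-1) from CN⁻ and 1×(+0) from phen sum to -4; with overall charge -1, Fe is +3.
Fe sits in group 8; removing 3 electrons leaves Fe³⁺ with 8 − 3 = 5 d electrons.
High-spin: t₂g³ eg², CFSE = 0.0Δ₀ = 0 kJ/mol.
Low-spin: t₂g⁵ eg⁰, orbital CFSE = -2.0Δ₀ = -762 kJ/mol; plus 2 excess pairs × P = +442 kJ/mol; total -320 kJ/mol.
E(LS) − E(HS) = -320 − (0) = -320 kJ/mol.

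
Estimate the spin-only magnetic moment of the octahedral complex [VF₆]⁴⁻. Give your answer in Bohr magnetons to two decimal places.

Each F⁻ contributes -1; 6 × (-1) = -6. With overall charge -4, V is in the +2 oxidation state.
V sits in group 5; removing 2 electrons leaves V²⁺ with 5 − 2 = 3 d electrons.
For octahedral d³ the high- and low-spin configurations coincide.
Configuration: t₂g³ eg⁰ → 3 unpaired electrons.
μ(spin-only) = √[3(3+2)] = √15 ≈ 3.87 Bohr magnetons.

3.87 Bohr magnetons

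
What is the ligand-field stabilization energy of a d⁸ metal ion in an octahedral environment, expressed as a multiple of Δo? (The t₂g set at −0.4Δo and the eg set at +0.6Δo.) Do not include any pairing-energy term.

-1.2 Δo

Configuration: t₂g⁶ eg².
CFSE = 6(-0.4Δo) + 2(0.6Δo) = -2.4Δo + 1.2Δo = -1.2Δo.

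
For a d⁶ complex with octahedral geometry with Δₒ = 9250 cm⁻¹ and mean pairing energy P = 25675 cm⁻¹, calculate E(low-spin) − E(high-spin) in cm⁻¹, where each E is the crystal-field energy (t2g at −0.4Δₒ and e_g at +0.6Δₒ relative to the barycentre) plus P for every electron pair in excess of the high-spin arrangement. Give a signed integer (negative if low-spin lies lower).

32850

In the high-spin limit (t2g^4 e_g^2) the orbital term is -0.4Δₒ = -3700 cm⁻¹, with no excess pairing.
Low-spin t2g^6 e_g^0 gives -2.4Δₒ = -22200 cm⁻¹, but forming 2 extra pairs costs 2P = 51350 cm⁻¹, so E(LS) = -22200 + 51350 = 29150 cm⁻¹.
The difference is 29150 − (-3700) = 32850 cm⁻¹, so high-spin lies lower.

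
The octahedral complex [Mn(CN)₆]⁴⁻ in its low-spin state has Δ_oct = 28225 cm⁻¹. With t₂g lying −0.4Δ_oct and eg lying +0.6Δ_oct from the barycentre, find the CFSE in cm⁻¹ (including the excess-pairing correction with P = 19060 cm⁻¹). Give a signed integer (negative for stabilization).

Each CN⁻ contributes -1; 6 × (-1) = -6. With overall charge -4, Mn is in the +2 oxidation state.
Mn is in group 7, so Mn²⁺ is d⁵ (7 − 2 = 5).
Configuration: t₂g⁵ eg⁰.
The orbital stabilization is -2.0Δ_oct = -2.0 × 28225 = -56450 cm⁻¹.
High-spin d⁵ would be t₂g³ eg² with 0 pairs; low-spin has 2, so 2 excess pairs cost +2P = +38120 cm⁻¹.
Net CFSE = -56450 + 38120 = -18330 cm⁻¹.

-18330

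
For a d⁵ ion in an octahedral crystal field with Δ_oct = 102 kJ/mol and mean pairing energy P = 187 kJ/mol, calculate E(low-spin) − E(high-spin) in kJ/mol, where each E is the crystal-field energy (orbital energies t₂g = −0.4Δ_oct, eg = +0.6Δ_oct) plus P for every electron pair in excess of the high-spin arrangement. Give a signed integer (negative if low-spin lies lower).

In the high-spin limit (t₂g³ eg²) the orbital term is 0.0Δ_oct = 0 kJ/mol, with no excess pairing.
Low-spin: t₂g⁵ eg⁰, orbital CFSE = -2.0Δ_oct = -204 kJ/mol; plus 2 excess pairs × P = +374 kJ/mol; total 170 kJ/mol.
Thus E(LS) − E(HS) = 170 kJ/mol.

170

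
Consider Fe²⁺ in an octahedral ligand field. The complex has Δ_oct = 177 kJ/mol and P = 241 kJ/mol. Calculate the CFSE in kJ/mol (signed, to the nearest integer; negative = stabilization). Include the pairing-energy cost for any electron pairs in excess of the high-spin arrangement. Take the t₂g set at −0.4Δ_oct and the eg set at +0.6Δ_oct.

Fe²⁺: group 8, so d-count = 8 − 2 = 6.
With Δ_oct < P the complex is high-spin.
That gives t₂g⁴ eg².
Orbital CFSE = -0.4Δ_oct = -0.4 × 177 = -71 kJ/mol.
High-spin has no excess pairs, so no pairing correction applies.

-71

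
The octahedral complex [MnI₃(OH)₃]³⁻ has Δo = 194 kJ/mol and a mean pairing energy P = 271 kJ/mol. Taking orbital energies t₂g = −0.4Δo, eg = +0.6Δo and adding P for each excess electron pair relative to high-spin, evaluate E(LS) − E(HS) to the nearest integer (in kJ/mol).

Ligand charges: 3×(-1) from I⁻ and 3×(-1) from OH⁻ sum to -6; with overall charge -3, Mn is +3.
Group 7 minus oxidation state +3 gives a d⁴ configuration for Mn³⁺.
High-spin: t₂g³ eg¹, CFSE = -0.6Δo = -116 kJ/mol.
For low-spin the configuration is t₂g⁴ eg⁰: orbital energy -1.6 × 194 = -310 kJ/mol, and 1 additional pair relative to high-spin adds 271 kJ/mol, giving -39 kJ/mol.
Thus E(LS) − E(HS) = 77 kJ/mol.

77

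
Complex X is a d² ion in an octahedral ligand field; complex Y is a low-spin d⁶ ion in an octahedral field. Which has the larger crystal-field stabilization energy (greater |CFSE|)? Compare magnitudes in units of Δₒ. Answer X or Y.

X: t₂g² eg⁰, CFSE = -0.8Δₒ.
Y: t₂g⁶ eg⁰, CFSE = -2.4Δₒ.
So Y has the larger |CFSE|.

Y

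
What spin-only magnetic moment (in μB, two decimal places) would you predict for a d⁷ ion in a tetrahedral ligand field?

3.87 μB

Tetrahedral fields are weak (Δₜ ≈ 4/9 Δₒ), so electrons fill high-spin.
Configuration: e^4 t2^3 → 3 unpaired electrons.
μ(spin-only) = √[3(3+2)] = √15 ≈ 3.87 μB.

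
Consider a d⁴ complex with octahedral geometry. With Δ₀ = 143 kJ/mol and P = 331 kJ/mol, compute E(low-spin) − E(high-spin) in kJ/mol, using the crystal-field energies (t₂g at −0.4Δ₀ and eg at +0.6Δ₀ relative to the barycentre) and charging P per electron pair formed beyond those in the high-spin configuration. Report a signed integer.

188

High-spin d⁴ fills as t₂g³ eg¹ with CFSE 3(−0.4) + 1(+0.6) = -0.6Δ₀ = -86 kJ/mol.
Low-spin t₂g⁴ eg⁰ gives -1.6Δ₀ = -229 kJ/mol, but forming 1 extra pair costs 1P = 331 kJ/mol, so E(LS) = -229 + 331 = 102 kJ/mol.
E(LS) − E(HS) = 102 − (-86) = 188 kJ/mol.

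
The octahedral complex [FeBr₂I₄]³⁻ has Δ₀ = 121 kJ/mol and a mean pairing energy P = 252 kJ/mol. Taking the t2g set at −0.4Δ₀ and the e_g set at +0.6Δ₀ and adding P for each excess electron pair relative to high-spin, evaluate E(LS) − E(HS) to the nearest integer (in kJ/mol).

262

Ligand charges: 2×(-1) from Br⁻ and 4×(-1) from I⁻ sum to -6; with overall charge -3, Fe is +3.
Fe³⁺: group 8, so d-count = 8 − 3 = 5.
High-spin d⁵ fills as t2g^3 e_g^2 with CFSE 3(−0.4) + 2(+0.6) = 0.0Δ₀ = 0 kJ/mol.
Low-spin t2g^5 e_g^0 gives -2.0Δ₀ = -242 kJ/mol, but forming 2 extra pairs costs 2P = 504 kJ/mol, so E(LS) = -242 + 504 = 262 kJ/mol.
E(LS) − E(HS) = 262 − (0) = 262 kJ/mol.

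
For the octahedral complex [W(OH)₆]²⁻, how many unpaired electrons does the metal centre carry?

2

Each OH⁻ contributes -1; 6 × (-1) = -6. With overall charge -2, W is in the +4 oxidation state.
W sits in group 6; removing 4 electrons leaves W⁴⁺ with 6 − 4 = 2 d electrons.
For octahedral d² the high- and low-spin configurations coincide.
Configuration: t₂g² eg⁰, giving 2 unpaired electrons.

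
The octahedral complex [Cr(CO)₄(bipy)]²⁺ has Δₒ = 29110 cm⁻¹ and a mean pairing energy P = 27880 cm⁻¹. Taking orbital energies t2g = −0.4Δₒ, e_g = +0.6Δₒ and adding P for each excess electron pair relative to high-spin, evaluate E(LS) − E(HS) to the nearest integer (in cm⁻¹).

Ligand charges: 4×(+0) from CO and 1×(+0) from bipy sum to +0; with overall charge +2, Cr is +2.
Cr²⁺: group 6, so d-count = 6 − 2 = 4.
High-spin d⁴ fills as t2g^3 e_g^1 with CFSE 3(−0.4) + 1(+0.6) = -0.6Δₒ = -17466 cm⁻¹.
Low-spin t2g^4 e_g^0 gives -1.6Δₒ = -46576 cm⁻¹, but forming 1 extra pair costs 1P = 27880 cm⁻¹, so E(LS) = -46576 + 27880 = -18696 cm⁻¹.
The difference is -18696 − (-17466) = -1230 cm⁻¹, so low-spin lies lower.

-1230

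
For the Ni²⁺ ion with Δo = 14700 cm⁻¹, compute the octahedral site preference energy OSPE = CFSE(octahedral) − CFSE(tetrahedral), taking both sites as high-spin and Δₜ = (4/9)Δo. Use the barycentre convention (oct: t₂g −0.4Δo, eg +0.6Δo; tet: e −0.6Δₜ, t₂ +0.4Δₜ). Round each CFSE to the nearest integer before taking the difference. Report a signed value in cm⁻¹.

Ni sits in group 10; removing 2 electrons leaves Ni²⁺ with 10 − 2 = 8 d electrons.
Octahedral (high-spin): t2g^6 e_g^2, CFSE = 6(−0.4) + 2(+0.6) = -1.2Δo = -1.2 × 14700 = -17640 cm⁻¹.
Tetrahedral: e^4 t2^4, CFSE = 4(−0.6) + 4(+0.4) = -0.8Δₜ = -0.8 × (4/9) × 14700 = -5227 cm⁻¹.
Subtracting, OSPE = -17640 − (-5227) = -12413 cm⁻¹.

-12413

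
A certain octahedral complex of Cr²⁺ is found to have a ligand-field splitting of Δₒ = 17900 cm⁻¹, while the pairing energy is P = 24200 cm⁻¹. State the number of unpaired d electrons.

Cr sits in group 6; removing 2 electrons leaves Cr²⁺ with 6 − 2 = 4 d electrons.
Since Δₒ = 17900 cm⁻¹ < P = 24200 cm⁻¹, the complex adopts the high-spin configuration.
Configuration: t₂g³ eg¹.
Unpaired electrons: 4.

4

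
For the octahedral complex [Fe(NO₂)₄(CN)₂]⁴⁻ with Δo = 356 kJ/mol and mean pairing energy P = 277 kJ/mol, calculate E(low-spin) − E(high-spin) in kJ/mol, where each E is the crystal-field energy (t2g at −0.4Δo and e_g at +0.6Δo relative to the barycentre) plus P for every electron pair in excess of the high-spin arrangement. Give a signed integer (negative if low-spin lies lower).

-158

Ligand charges: 4×(-1) from NO₂⁻ and 2×(-1) from CN⁻ sum to -6; with overall charge -4, Fe is +2.
Fe²⁺: group 8, so d-count = 8 − 2 = 6.
High-spin d⁶ fills as t2g^4 e_g^2 with CFSE 4(−0.4) + 2(+0.6) = -0.4Δo = -142 kJ/mol.
Low-spin: t2g^6 e_g^0, orbital CFSE = -2.4Δo = -854 kJ/mol; plus 2 excess pairs × P = +554 kJ/mol; total -300 kJ/mol.
E(LS) − E(HS) = -300 − (-142) = -158 kJ/mol.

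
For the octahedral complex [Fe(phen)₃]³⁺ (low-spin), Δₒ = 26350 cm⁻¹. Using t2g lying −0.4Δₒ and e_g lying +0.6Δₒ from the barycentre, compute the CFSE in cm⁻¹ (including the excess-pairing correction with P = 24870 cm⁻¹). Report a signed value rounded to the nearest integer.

phen is neutral, so the +3 overall charge sits on Fe: oxidation state +3.
Fe sits in group 8; removing 3 electrons leaves Fe³⁺ with 8 − 3 = 5 d electrons.
The d⁵ electrons fill as t2g^5 e_g^0.
The orbital stabilization is -2.0Δₒ = -2.0 × 26350 = -52700 cm⁻¹.
High-spin d⁵ would be t2g^3 e_g^2 with 0 pairs; low-spin has 2, so 2 excess pairs cost +2P = +49740 cm⁻¹.
Net CFSE = -52700 + 49740 = -2960 cm⁻¹.

-2960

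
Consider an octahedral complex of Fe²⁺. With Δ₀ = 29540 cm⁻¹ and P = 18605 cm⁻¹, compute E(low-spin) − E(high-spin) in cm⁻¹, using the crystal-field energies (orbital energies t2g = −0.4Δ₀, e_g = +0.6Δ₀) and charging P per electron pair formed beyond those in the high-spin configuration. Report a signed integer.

-21870

Fe²⁺: group 8, so d-count = 8 − 2 = 6.
In the high-spin limit (t2g^4 e_g^2) the orbital term is -0.4Δ₀ = -11816 cm⁻¹, with no excess pairing.
For low-spin the configuration is t2g^6 e_g^0: orbital energy -2.4 × 29540 = -70896 cm⁻¹, and 2 additional pairs relative to high-spin add 37210 cm⁻¹, giving -33686 cm⁻¹.
The difference is -33686 − (-11816) = -21870 cm⁻¹, so low-spin lies lower.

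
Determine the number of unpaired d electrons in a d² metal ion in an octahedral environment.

2

Configuration: t2g^2 e_g^0, giving 2 unpaired electrons.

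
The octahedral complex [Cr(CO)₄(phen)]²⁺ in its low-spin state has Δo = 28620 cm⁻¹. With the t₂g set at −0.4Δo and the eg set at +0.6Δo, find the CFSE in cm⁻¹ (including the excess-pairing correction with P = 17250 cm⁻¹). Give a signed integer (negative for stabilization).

-28542

Ligand charges: 4×(+0) from CO and 1×(+0) from phen sum to +0; with overall charge +2, Cr is +2.
Cr is in group 6, so Cr²⁺ is d⁴ (6 − 2 = 4).
Configuration: t₂g⁴ eg⁰.
Orbital CFSE = 4(-0.4) + 0(0.6) = -1.6Δo = -1.6 × 28620 = -45792 cm⁻¹.
Pairing penalty: 1 pair vs 0 in the high-spin reference → 1 extra × P = 17250 cm⁻¹.
Net CFSE = -45792 + 17250 = -28542 cm⁻¹.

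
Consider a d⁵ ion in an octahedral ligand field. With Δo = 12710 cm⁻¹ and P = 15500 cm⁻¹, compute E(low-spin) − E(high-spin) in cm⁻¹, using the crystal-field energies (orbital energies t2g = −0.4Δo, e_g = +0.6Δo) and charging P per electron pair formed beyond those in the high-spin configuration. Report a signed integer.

In the high-spin limit (t2g^3 e_g^2) the orbital term is 0.0Δo = 0 cm⁻¹, with no excess pairing.
For low-spin the configuration is t2g^5 e_g^0: orbital energy -2.0 × 12710 = -25420 cm⁻¹, and 2 additional pairs relative to high-spin add 31000 cm⁻¹, giving 5580 cm⁻¹.
Thus E(LS) − E(HS) = 5580 cm⁻¹.

5580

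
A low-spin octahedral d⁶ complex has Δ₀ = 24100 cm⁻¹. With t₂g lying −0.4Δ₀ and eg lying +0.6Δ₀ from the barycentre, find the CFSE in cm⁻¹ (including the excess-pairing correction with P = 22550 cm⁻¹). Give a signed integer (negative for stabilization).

-12740

Configuration: t₂g⁶ eg⁰.
Orbital CFSE = 6(-0.4) + 0(0.6) = -2.4Δ₀ = -2.4 × 24100 = -57840 cm⁻¹.
Relative to high-spin t₂g⁴ eg² (1 paired), the low-spin configuration has 2 additional pairs, contributing +2 × 22550 = +45100 cm⁻¹.
Combining: -57840 + 45100 = -12740 cm⁻¹.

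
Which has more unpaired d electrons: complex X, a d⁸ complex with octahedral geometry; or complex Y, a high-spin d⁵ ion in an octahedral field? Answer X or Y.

X: t₂g⁶ eg² → 2 unpaired.
Y: t₂g³ eg² → 5 unpaired.
So Y has more unpaired electrons.

Y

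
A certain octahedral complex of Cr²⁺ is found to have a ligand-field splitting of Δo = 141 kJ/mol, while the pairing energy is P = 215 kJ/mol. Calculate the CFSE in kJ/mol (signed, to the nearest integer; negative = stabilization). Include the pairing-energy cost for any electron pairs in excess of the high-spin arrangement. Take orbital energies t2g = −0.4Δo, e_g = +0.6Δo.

-85

Group 6 minus oxidation state +2 gives a d⁴ configuration for Cr²⁺.
Since Δo = 141 kJ/mol < P = 215 kJ/mol, the complex adopts the high-spin configuration.
Configuration: t2g^3 e_g^1.
Orbital CFSE = -0.6Δo = -0.6 × 141 = -85 kJ/mol.
High-spin has no excess pairs, so no pairing correction applies.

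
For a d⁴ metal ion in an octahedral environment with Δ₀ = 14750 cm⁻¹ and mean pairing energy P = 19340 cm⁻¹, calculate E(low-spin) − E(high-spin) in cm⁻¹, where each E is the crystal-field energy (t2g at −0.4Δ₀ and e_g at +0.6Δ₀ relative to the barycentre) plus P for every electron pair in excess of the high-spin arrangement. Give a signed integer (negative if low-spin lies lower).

In the high-spin limit (t2g^3 e_g^1) the orbital term is -0.6Δ₀ = -8850 cm⁻¹, with no excess pairing.
Low-spin: t2g^4 e_g^0, orbital CFSE = -1.6Δ₀ = -23600 cm⁻¹; plus 1 excess pair × P = +19340 cm⁻¹; total -4260 cm⁻¹.
E(LS) − E(HS) = -4260 − (-8850) = 4590 cm⁻¹.

4590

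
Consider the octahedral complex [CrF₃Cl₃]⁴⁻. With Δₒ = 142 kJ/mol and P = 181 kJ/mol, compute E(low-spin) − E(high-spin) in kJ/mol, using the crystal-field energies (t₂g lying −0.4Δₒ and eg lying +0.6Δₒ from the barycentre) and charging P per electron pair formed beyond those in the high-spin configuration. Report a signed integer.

Ligand charges: 3×(-1) from F⁻ and 3×(-1) from Cl⁻ sum to -6; with overall charge -4, Cr is +2.
Cr²⁺: group 6, so d-count = 6 − 2 = 4.
High-spin: t₂g³ eg¹, CFSE = -0.6Δₒ = -85 kJ/mol.
For low-spin the configuration is t₂g⁴ eg⁰: orbital energy -1.6 × 142 = -227 kJ/mol, and 1 additional pair relative to high-spin adds 181 kJ/mol, giving -46 kJ/mol.
Thus E(LS) − E(HS) = 39 kJ/mol.

39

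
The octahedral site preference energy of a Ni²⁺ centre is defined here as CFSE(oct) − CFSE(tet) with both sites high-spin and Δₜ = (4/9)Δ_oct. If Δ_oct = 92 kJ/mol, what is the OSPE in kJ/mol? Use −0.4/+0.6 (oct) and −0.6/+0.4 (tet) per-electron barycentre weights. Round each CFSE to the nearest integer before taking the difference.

Group 10 minus oxidation state +2 gives a d⁸ configuration for Ni²⁺.
Octahedral (high-spin): t₂g⁶ eg², CFSE = 6(−0.4) + 2(+0.6) = -1.2Δ_oct = -1.2 × 92 = -110 kJ/mol.
In a tetrahedral site the filling is e⁴ t₂⁴: CFSE(tet) = -0.8Δₜ = -0.8 × (4/9)(92) = -33 kJ/mol.
Subtracting, OSPE = -110 − (-33) = -77 kJ/mol.

-77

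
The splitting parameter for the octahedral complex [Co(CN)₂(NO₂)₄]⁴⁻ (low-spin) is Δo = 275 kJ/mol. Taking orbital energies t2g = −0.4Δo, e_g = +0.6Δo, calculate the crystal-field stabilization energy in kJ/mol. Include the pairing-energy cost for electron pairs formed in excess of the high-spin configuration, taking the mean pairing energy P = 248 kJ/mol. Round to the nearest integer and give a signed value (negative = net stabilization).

Ligand charges: 2×(-1) from CN⁻ and 4×(-1) from NO₂⁻ sum to -6; with overall charge -4, Co is +2.
Co sits in group 9; removing 2 electrons leaves Co²⁺ with 9 − 2 = 7 d electrons.
The d⁷ electrons fill as t2g^6 e_g^1.
Orbital CFSE = 6(-0.4) + 1(0.6) = -1.8Δo = -1.8 × 275 = -495 kJ/mol.
Pairing penalty: 3 pairs vs 2 in the high-spin reference → 1 extra × P = 248 kJ/mol.
Combining: -495 + 248 = -247 kJ/mol.

-247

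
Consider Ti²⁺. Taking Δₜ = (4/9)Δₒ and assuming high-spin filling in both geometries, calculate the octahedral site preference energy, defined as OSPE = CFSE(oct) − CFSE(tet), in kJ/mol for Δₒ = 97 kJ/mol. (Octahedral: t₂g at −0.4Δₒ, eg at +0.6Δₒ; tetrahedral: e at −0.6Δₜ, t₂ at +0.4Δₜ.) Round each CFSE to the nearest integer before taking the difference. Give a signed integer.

-26

Ti is in group 4, so Ti²⁺ is d² (4 − 2 = 2).
Octahedral (high-spin): t₂g² eg⁰, CFSE = 2(−0.4) + 0(+0.6) = -0.8Δₒ = -0.8 × 97 = -78 kJ/mol.
Tetrahedral: e² t₂⁰, CFSE = 2(−0.6) + 0(+0.4) = -1.2Δₜ = -1.2 × (4/9) × 97 = -52 kJ/mol.
Subtracting, OSPE = -78 − (-52) = -26 kJ/mol.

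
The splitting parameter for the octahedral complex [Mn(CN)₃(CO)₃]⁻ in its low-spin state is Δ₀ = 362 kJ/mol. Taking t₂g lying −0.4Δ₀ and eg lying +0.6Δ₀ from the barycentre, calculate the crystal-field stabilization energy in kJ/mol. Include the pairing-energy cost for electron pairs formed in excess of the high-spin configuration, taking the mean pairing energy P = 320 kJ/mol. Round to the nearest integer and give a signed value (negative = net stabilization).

Ligand charges: 3×(-1) from CN⁻ and 3×(+0) from CO sum to -3; with overall charge -1, Mn is +2.
Group 7 minus oxidation state +2 gives a d⁵ configuration for Mn²⁺.
Electron filling gives t₂g⁵ eg⁰.
Orbital CFSE = 5(-0.4) + 0(0.6) = -2.0Δ₀ = -2.0 × 362 = -724 kJ/mol.
High-spin d⁵ would be t₂g³ eg² with 0 pairs; low-spin has 2, so 2 excess pairs cost +2P = +640 kJ/mol.
Net CFSE = -724 + 640 = -84 kJ/mol.

-84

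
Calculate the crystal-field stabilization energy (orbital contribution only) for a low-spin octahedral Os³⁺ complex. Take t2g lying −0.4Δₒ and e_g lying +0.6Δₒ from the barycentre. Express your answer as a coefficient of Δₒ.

-2.0 Δₒ

Os sits in group 8; removing 3 electrons leaves Os³⁺ with 8 − 3 = 5 d electrons.
Configuration: t2g^5 e_g^0.
CFSE = 5(-0.4Δₒ) + 0(0.6Δₒ) = -2.0Δₒ + 0.0Δₒ = -2.0Δₒ.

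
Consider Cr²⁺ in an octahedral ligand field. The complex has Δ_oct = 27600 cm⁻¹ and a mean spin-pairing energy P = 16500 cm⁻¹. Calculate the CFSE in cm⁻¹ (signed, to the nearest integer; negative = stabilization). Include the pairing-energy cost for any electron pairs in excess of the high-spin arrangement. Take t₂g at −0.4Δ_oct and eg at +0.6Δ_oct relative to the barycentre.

-27660

Cr is in group 6, so Cr²⁺ is d⁴ (6 − 2 = 4).
Since Δ_oct = 27600 cm⁻¹ > P = 16500 cm⁻¹, the complex adopts the low-spin configuration.
That gives t₂g⁴ eg⁰.
Orbital CFSE = -1.6Δ_oct = -1.6 × 27600 = -44160 cm⁻¹.
Excess pairs vs high-spin: 1 − 0 = 1; pairing cost = +16500 cm⁻¹.
Net CFSE = -44160 + 16500 = -27660 cm⁻¹.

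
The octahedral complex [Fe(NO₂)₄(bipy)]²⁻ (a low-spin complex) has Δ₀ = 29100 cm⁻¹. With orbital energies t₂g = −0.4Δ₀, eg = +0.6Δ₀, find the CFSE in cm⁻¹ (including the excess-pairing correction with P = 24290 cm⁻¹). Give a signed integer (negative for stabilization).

Ligand charges: 4×(-1) from NO₂⁻ and 1×(+0) from bipy sum to -4; with overall charge -2, Fe is +2.
Group 8 minus oxidation state +2 gives a d⁶ configuration for Fe²⁺.
The d⁶ electrons fill as t₂g⁶ eg⁰.
Orbital CFSE = 6(-0.4) + 0(0.6) = -2.4Δ₀ = -2.4 × 29100 = -69840 cm⁻¹.
Relative to high-spin t₂g⁴ eg² (1 paired), the low-spin configuration has 2 additional pairs, contributing +2 × 24290 = +48580 cm⁻¹.
Combining: -69840 + 48580 = -21260 cm⁻¹.

-21260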